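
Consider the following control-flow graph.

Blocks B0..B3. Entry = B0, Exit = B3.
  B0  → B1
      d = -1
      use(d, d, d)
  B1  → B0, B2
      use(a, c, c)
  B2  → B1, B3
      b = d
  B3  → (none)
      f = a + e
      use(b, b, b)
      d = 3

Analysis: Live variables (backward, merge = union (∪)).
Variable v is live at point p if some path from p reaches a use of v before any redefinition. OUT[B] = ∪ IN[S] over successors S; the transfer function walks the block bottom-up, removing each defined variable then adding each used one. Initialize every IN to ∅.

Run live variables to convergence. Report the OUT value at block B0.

Answer: {a, c, d, e}

Derivation:
Fixpoint table:
  B0:   IN={a, c, e}   OUT={a, c, d, e}
  B1:   IN={a, c, d, e}   OUT={a, c, d, e}
  B2:   IN={a, c, d, e}   OUT={a, b, c, d, e}
  B3:   IN={a, b, e}   OUT={}

Merge at B0: OUT[B0] = IN[B1] = {a, c, d, e}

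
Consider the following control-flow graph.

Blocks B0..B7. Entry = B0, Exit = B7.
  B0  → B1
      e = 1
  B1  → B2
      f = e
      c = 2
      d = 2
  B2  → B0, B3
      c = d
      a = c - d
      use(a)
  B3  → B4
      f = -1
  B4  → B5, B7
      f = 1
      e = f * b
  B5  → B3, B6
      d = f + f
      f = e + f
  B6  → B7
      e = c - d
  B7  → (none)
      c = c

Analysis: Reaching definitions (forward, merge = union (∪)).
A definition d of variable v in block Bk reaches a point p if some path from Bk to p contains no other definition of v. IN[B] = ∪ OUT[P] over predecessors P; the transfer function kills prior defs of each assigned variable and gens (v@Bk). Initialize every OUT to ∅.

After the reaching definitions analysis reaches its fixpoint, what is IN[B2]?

Answer: {a@B2, c@B1, d@B1, e@B0, f@B1}

Working:
Converged values:
  B0:   IN={a@B2, c@B2, d@B1, e@B0, f@B1}   OUT={a@B2, c@B2, d@B1, e@B0, f@B1}
  B1:   IN={a@B2, c@B2, d@B1, e@B0, f@B1}   OUT={a@B2, c@B1, d@B1, e@B0, f@B1}
  B2:   IN={a@B2, c@B1, d@B1, e@B0, f@B1}   OUT={a@B2, c@B2, d@B1, e@B0, f@B1}
  B3:   IN={a@B2, c@B2, d@B1, d@B5, e@B0, e@B4, f@B1, f@B5}   OUT={a@B2, c@B2, d@B1, d@B5, e@B0, e@B4, f@B3}
  B4:   IN={a@B2, c@B2, d@B1, d@B5, e@B0, e@B4, f@B3}   OUT={a@B2, c@B2, d@B1, d@B5, e@B4, f@B4}
  B5:   IN={a@B2, c@B2, d@B1, d@B5, e@B4, f@B4}   OUT={a@B2, c@B2, d@B5, e@B4, f@B5}
  B6:   IN={a@B2, c@B2, d@B5, e@B4, f@B5}   OUT={a@B2, c@B2, d@B5, e@B6, f@B5}
  B7:   IN={a@B2, c@B2, d@B1, d@B5, e@B4, e@B6, f@B4, f@B5}   OUT={a@B2, c@B7, d@B1, d@B5, e@B4, e@B6, f@B4, f@B5}

Merge at B2: IN[B2] = OUT[B1] = {a@B2, c@B1, d@B1, e@B0, f@B1}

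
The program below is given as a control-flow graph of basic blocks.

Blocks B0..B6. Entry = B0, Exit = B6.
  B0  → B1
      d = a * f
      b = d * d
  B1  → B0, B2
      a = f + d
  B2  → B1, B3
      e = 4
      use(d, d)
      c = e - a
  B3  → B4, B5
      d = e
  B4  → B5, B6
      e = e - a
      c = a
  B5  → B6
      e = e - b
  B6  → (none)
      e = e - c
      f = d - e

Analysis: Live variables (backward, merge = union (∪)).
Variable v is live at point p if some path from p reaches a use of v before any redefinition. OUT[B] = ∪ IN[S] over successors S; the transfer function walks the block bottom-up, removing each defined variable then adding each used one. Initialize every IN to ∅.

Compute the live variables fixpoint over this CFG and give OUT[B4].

Fixpoint table:
  B0: | IN={a, f} | OUT={b, d, f}
  B1: | IN={b, d, f} | OUT={a, b, d, f}
  B2: | IN={a, b, d, f} | OUT={a, b, c, d, e, f}
  B3: | IN={a, b, c, e} | OUT={a, b, c, d, e}
  B4: | IN={a, b, d, e} | OUT={b, c, d, e}
  B5: | IN={b, c, d, e} | OUT={c, d, e}
  B6: | IN={c, d, e} | OUT={}

Merge at B4: OUT[B4] = IN[B5] ⊔ IN[B6] = {b, c, d, e}

Answer: {b, c, d, e}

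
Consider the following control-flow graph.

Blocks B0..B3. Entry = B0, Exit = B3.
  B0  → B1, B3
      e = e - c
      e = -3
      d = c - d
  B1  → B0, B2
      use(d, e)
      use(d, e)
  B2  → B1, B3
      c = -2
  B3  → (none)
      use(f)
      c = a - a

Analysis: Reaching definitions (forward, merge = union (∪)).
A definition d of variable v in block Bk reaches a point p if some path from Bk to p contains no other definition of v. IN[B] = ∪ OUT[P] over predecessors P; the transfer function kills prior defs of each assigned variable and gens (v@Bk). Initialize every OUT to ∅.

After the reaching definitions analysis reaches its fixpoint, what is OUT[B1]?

Answer: {c@B2, d@B0, e@B0}

Derivation:
Per-block solution:
  B0:  IN={c@B2, d@B0, e@B0}  OUT={c@B2, d@B0, e@B0}
  B1:  IN={c@B2, d@B0, e@B0}  OUT={c@B2, d@B0, e@B0}
  B2:  IN={c@B2, d@B0, e@B0}  OUT={c@B2, d@B0, e@B0}
  B3:  IN={c@B2, d@B0, e@B0}  OUT={c@B3, d@B0, e@B0}

Merge at B1: IN[B1] = OUT[B0] ⊔ OUT[B2] = {c@B2, d@B0, e@B0}
Applying B1's transfer function to that IN value gives OUT[B1] (row B1 above).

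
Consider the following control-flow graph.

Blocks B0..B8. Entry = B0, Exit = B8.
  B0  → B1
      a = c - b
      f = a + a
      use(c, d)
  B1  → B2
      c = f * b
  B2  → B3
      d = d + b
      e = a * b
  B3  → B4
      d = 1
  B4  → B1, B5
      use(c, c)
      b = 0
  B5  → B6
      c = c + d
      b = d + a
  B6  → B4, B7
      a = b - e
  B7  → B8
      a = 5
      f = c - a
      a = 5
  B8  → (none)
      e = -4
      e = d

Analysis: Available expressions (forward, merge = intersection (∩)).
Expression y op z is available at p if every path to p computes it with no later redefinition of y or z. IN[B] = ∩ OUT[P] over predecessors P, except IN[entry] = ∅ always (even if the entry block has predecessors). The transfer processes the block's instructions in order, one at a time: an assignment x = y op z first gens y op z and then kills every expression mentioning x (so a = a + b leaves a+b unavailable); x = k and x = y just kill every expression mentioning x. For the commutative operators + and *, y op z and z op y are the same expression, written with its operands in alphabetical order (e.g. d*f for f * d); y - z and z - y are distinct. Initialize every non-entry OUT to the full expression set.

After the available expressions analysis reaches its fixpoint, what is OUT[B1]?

Converged values:
  B0:  IN={}  OUT={a+a, c-b}
  B1:  IN={}  OUT={b*f}
  B2:  IN={b*f}  OUT={a*b, b*f}
  B3:  IN={a*b, b*f}  OUT={a*b, b*f}
  B4:  IN={}  OUT={}
  B5:  IN={}  OUT={a+d}
  B6:  IN={a+d}  OUT={b-e}
  B7:  IN={b-e}  OUT={b-e}
  B8:  IN={b-e}  OUT={}

Merge at B1: IN[B1] = OUT[B0] ∩ OUT[B4] = {}
Applying B1's transfer function to that IN value gives OUT[B1] (row B1 above).

Answer: {b*f}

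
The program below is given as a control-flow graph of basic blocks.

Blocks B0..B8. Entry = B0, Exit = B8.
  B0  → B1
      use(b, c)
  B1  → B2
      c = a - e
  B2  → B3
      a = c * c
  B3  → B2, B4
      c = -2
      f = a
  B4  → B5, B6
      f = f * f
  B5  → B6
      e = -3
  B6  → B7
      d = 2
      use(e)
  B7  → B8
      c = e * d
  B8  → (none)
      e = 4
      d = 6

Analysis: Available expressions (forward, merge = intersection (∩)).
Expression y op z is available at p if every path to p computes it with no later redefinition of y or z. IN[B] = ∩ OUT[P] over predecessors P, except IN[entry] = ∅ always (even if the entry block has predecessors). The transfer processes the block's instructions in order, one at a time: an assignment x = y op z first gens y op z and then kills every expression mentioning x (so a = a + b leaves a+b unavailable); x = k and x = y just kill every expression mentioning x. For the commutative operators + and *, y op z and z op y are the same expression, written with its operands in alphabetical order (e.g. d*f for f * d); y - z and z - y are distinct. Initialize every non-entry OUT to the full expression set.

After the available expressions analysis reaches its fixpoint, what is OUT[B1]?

Fixpoint table:
  B0:   IN={}   OUT={}
  B1:   IN={}   OUT={a-e}
  B2:   IN={}   OUT={c*c}
  B3:   IN={c*c}   OUT={}
  B4:   IN={}   OUT={}
  B5:   IN={}   OUT={}
  B6:   IN={}   OUT={}
  B7:   IN={}   OUT={d*e}
  B8:   IN={d*e}   OUT={}

Merge at B1: IN[B1] = OUT[B0] = {}
Applying B1's transfer function to that IN value gives OUT[B1] (row B1 above).

Answer: {a-e}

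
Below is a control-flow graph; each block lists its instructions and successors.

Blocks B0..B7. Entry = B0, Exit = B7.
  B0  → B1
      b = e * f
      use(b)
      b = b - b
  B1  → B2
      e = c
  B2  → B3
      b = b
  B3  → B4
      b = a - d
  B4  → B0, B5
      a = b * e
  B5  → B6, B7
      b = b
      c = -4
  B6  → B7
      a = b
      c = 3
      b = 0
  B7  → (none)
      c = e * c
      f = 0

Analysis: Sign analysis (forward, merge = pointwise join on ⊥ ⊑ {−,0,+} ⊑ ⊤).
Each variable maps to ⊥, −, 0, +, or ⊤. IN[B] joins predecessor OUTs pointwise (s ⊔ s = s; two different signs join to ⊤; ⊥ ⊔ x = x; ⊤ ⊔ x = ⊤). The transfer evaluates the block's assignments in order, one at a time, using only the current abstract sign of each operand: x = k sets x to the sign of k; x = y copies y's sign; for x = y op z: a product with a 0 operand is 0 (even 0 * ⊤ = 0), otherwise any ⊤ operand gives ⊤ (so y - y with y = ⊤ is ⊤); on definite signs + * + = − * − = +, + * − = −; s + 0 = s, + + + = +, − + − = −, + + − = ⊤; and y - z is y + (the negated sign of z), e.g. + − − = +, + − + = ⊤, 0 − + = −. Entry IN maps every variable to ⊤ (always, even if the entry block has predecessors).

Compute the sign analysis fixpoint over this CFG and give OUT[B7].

Answer: {a: ⊤, b: ⊤, c: ⊤, d: ⊤, e: ⊤, f: 0}

Derivation:
Fixpoint table:
  B0:   IN=(all ⊤)   OUT=(all ⊤)
  B1:   IN=(all ⊤)   OUT=(all ⊤)
  B2:   IN=(all ⊤)   OUT=(all ⊤)
  B3:   IN=(all ⊤)   OUT=(all ⊤)
  B4:   IN=(all ⊤)   OUT=(all ⊤)
  B5:   IN=(all ⊤)   OUT={c:-; rest ⊤}
  B6:   IN={c:-; rest ⊤}   OUT={b:0, c:+; rest ⊤}
  B7:   IN=(all ⊤)   OUT={f:0; rest ⊤}

Merge at B7: IN[B7] = OUT[B5] ⊔ OUT[B6] = {a: ⊤, b: ⊤, c: ⊤, d: ⊤, e: ⊤, f: ⊤}
Applying B7's transfer function to that IN value gives OUT[B7] (row B7 above).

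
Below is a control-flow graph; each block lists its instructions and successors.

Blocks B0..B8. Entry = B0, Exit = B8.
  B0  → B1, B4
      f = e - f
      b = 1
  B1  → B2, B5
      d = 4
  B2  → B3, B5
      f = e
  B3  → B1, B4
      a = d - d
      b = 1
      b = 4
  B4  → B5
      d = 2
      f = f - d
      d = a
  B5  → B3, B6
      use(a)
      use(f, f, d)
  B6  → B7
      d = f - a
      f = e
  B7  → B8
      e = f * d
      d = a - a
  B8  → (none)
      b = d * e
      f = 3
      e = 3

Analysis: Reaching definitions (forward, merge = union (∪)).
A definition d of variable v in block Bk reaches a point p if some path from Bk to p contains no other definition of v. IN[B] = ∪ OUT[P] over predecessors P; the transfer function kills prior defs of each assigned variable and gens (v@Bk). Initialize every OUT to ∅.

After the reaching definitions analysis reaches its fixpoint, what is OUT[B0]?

Converged values:
  B0: | IN={} | OUT={b@B0, f@B0}
  B1: | IN={a@B3, b@B0, b@B3, d@B1, d@B4, f@B0, f@B2, f@B4} | OUT={a@B3, b@B0, b@B3, d@B1, f@B0, f@B2, f@B4}
  B2: | IN={a@B3, b@B0, b@B3, d@B1, f@B0, f@B2, f@B4} | OUT={a@B3, b@B0, b@B3, d@B1, f@B2}
  B3: | IN={a@B3, b@B0, b@B3, d@B1, d@B4, f@B0, f@B2, f@B4} | OUT={a@B3, b@B3, d@B1, d@B4, f@B0, f@B2, f@B4}
  B4: | IN={a@B3, b@B0, b@B3, d@B1, d@B4, f@B0, f@B2, f@B4} | OUT={a@B3, b@B0, b@B3, d@B4, f@B4}
  B5: | IN={a@B3, b@B0, b@B3, d@B1, d@B4, f@B0, f@B2, f@B4} | OUT={a@B3, b@B0, b@B3, d@B1, d@B4, f@B0, f@B2, f@B4}
  B6: | IN={a@B3, b@B0, b@B3, d@B1, d@B4, f@B0, f@B2, f@B4} | OUT={a@B3, b@B0, b@B3, d@B6, f@B6}
  B7: | IN={a@B3, b@B0, b@B3, d@B6, f@B6} | OUT={a@B3, b@B0, b@B3, d@B7, e@B7, f@B6}
  B8: | IN={a@B3, b@B0, b@B3, d@B7, e@B7, f@B6} | OUT={a@B3, b@B8, d@B7, e@B8, f@B8}

B0 is the boundary node: IN[B0] = {}
Applying B0's transfer function to that IN value gives OUT[B0] (row B0 above).

Answer: {b@B0, f@B0}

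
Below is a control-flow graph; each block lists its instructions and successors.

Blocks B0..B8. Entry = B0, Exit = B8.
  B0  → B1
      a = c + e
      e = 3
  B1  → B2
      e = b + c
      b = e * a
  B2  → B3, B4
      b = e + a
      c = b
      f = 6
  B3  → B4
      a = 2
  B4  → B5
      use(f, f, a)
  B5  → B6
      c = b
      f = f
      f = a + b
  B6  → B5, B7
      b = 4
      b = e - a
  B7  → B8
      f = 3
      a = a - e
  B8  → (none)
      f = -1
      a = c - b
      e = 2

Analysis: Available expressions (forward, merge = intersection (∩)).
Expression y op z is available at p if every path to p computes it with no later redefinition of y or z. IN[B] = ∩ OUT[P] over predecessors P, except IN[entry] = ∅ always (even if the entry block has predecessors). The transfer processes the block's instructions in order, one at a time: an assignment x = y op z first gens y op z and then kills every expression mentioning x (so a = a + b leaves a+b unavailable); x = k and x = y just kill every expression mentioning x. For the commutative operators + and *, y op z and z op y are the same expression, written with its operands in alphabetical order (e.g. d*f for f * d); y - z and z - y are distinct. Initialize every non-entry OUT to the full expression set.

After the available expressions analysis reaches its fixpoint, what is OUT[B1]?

Answer: {a*e}

Working:
Per-block solution:
  B0:   IN={}   OUT={}
  B1:   IN={}   OUT={a*e}
  B2:   IN={a*e}   OUT={a*e, a+e}
  B3:   IN={a*e, a+e}   OUT={}
  B4:   IN={}   OUT={}
  B5:   IN={}   OUT={a+b}
  B6:   IN={a+b}   OUT={e-a}
  B7:   IN={e-a}   OUT={}
  B8:   IN={}   OUT={c-b}

Merge at B1: IN[B1] = OUT[B0] = {}
Applying B1's transfer function to that IN value gives OUT[B1] (row B1 above).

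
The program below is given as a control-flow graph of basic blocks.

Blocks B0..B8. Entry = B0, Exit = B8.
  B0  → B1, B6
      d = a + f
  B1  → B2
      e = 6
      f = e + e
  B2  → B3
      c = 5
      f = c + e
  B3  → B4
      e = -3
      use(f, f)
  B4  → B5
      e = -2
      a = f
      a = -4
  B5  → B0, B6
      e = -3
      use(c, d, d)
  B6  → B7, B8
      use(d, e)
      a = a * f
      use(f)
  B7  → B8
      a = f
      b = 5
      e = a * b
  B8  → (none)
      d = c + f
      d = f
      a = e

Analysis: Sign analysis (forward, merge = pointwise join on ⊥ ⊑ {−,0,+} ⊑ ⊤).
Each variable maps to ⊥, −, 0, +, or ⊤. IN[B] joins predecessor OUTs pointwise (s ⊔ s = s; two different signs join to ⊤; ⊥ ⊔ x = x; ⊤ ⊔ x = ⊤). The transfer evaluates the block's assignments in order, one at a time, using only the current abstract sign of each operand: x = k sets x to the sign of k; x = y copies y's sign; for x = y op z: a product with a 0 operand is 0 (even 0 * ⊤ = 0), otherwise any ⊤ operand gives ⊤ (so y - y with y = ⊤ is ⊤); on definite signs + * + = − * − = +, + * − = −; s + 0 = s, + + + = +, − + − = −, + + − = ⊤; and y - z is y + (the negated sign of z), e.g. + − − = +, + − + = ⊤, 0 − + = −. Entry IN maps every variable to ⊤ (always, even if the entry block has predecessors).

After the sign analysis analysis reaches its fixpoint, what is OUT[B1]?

Answer: {a: ⊤, b: ⊤, c: ⊤, d: ⊤, e: +, f: +}

Derivation:
Fixpoint table:
  B0: | IN=(all ⊤) | OUT=(all ⊤)
  B1: | IN=(all ⊤) | OUT={e:+, f:+; rest ⊤}
  B2: | IN={e:+, f:+; rest ⊤} | OUT={c:+, e:+, f:+; rest ⊤}
  B3: | IN={c:+, e:+, f:+; rest ⊤} | OUT={c:+, e:-, f:+; rest ⊤}
  B4: | IN={c:+, e:-, f:+; rest ⊤} | OUT={a:-, c:+, e:-, f:+; rest ⊤}
  B5: | IN={a:-, c:+, e:-, f:+; rest ⊤} | OUT={a:-, c:+, e:-, f:+; rest ⊤}
  B6: | IN=(all ⊤) | OUT=(all ⊤)
  B7: | IN=(all ⊤) | OUT={b:+; rest ⊤}
  B8: | IN=(all ⊤) | OUT=(all ⊤)

Merge at B1: IN[B1] = OUT[B0] = {a: ⊤, b: ⊤, c: ⊤, d: ⊤, e: ⊤, f: ⊤}
Applying B1's transfer function to that IN value gives OUT[B1] (row B1 above).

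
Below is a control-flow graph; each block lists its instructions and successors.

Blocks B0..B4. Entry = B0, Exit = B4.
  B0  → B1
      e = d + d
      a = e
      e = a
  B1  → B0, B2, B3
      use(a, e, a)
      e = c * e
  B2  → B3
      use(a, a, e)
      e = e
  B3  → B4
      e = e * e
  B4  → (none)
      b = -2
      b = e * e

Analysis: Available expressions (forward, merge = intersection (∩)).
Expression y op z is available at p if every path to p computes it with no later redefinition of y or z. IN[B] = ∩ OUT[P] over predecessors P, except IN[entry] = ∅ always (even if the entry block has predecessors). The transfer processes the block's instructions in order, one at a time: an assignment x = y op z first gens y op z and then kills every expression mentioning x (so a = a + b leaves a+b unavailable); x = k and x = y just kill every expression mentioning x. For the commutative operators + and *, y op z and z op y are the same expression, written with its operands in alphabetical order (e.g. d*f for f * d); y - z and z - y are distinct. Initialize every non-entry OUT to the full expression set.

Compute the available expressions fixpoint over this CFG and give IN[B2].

Answer: {d+d}

Derivation:
Converged values:
  B0: | IN={} | OUT={d+d}
  B1: | IN={d+d} | OUT={d+d}
  B2: | IN={d+d} | OUT={d+d}
  B3: | IN={d+d} | OUT={d+d}
  B4: | IN={d+d} | OUT={d+d, e*e}

Merge at B2: IN[B2] = OUT[B1] = {d+d}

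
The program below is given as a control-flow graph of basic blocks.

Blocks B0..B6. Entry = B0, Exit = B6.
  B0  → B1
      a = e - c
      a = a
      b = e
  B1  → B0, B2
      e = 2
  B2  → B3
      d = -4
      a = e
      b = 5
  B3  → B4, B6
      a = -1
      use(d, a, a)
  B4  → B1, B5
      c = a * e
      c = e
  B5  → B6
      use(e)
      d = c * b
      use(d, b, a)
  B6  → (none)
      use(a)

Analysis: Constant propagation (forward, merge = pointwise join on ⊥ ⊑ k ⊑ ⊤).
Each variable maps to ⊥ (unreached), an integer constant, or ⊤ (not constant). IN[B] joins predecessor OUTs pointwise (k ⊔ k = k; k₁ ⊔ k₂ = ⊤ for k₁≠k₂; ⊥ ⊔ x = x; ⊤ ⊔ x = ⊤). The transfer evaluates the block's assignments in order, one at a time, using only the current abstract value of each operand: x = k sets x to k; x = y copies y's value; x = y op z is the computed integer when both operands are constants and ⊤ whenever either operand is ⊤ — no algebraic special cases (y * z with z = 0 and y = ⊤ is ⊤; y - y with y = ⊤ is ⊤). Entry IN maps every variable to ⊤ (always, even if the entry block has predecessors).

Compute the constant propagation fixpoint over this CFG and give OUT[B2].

Converged values:
  B0:   IN=(all ⊤)   OUT=(all ⊤)
  B1:   IN=(all ⊤)   OUT={e:2; rest ⊤}
  B2:   IN={e:2; rest ⊤}   OUT={a:2, b:5, d:-4, e:2; rest ⊤}
  B3:   IN={a:2, b:5, d:-4, e:2; rest ⊤}   OUT={a:-1, b:5, d:-4, e:2; rest ⊤}
  B4:   IN={a:-1, b:5, d:-4, e:2; rest ⊤}   OUT={a:-1, b:5, c:2, d:-4, e:2; rest ⊤}
  B5:   IN={a:-1, b:5, c:2, d:-4, e:2; rest ⊤}   OUT={a:-1, b:5, c:2, d:10, e:2; rest ⊤}
  B6:   IN={a:-1, b:5, e:2; rest ⊤}   OUT={a:-1, b:5, e:2; rest ⊤}

Merge at B2: IN[B2] = OUT[B1] = {a: ⊤, b: ⊤, c: ⊤, d: ⊤, e: 2, f: ⊤}
Applying B2's transfer function to that IN value gives OUT[B2] (row B2 above).

Answer: {a: 2, b: 5, c: ⊤, d: -4, e: 2, f: ⊤}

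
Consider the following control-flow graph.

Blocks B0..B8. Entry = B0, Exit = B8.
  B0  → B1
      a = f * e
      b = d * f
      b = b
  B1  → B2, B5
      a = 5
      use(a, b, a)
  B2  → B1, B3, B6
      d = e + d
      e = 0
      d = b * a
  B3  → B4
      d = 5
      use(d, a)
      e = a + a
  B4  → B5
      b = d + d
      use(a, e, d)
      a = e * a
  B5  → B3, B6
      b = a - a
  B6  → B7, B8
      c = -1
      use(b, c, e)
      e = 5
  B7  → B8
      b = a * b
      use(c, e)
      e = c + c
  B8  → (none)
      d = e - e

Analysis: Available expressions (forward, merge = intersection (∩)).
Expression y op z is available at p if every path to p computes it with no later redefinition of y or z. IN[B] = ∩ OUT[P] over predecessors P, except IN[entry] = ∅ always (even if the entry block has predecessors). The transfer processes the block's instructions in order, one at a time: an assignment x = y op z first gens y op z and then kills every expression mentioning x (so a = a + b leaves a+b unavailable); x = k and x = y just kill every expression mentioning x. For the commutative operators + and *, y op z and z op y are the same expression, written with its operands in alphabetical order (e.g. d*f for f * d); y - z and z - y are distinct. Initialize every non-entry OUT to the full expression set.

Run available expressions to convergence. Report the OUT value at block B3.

Answer: {a+a}

Derivation:
Converged values:
  B0:  IN={}  OUT={d*f, e*f}
  B1:  IN={}  OUT={}
  B2:  IN={}  OUT={a*b}
  B3:  IN={}  OUT={a+a}
  B4:  IN={a+a}  OUT={d+d}
  B5:  IN={}  OUT={a-a}
  B6:  IN={}  OUT={}
  B7:  IN={}  OUT={c+c}
  B8:  IN={}  OUT={e-e}

Merge at B3: IN[B3] = OUT[B2] ∩ OUT[B5] = {}
Applying B3's transfer function to that IN value gives OUT[B3] (row B3 above).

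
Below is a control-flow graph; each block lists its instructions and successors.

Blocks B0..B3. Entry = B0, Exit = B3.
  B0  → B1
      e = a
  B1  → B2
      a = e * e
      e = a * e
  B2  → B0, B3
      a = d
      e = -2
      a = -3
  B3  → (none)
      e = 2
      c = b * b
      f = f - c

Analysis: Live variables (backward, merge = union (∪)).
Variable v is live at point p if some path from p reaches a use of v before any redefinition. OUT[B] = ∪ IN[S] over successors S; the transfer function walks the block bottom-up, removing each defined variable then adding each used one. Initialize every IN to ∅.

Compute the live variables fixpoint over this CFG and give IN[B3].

Answer: {b, f}

Derivation:
Converged values:
  B0:  IN={a, b, d, f}  OUT={b, d, e, f}
  B1:  IN={b, d, e, f}  OUT={b, d, f}
  B2:  IN={b, d, f}  OUT={a, b, d, f}
  B3:  IN={b, f}  OUT={}

B3 is the boundary node: OUT[B3] = {}
Applying B3's transfer function to that OUT value gives IN[B3] (row B3 above).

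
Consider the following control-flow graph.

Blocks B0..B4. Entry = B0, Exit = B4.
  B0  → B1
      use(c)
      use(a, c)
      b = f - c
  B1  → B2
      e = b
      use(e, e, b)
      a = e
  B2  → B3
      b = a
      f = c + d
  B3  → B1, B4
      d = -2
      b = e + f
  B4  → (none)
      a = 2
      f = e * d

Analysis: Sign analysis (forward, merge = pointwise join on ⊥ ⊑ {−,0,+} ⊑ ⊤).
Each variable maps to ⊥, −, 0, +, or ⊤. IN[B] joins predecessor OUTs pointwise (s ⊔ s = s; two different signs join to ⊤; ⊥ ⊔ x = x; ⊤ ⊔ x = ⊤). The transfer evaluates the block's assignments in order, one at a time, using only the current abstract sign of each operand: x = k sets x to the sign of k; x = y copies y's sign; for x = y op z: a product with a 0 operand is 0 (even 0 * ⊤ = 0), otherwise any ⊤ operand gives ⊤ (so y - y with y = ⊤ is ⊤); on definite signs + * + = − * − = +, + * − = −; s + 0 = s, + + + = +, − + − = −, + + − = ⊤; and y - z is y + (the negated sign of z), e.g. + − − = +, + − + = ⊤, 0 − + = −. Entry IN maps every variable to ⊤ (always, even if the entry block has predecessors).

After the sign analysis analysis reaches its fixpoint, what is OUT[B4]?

Per-block solution:
  B0:   IN=(all ⊤)   OUT=(all ⊤)
  B1:   IN=(all ⊤)   OUT=(all ⊤)
  B2:   IN=(all ⊤)   OUT=(all ⊤)
  B3:   IN=(all ⊤)   OUT={d:-; rest ⊤}
  B4:   IN={d:-; rest ⊤}   OUT={a:+, d:-; rest ⊤}

Merge at B4: IN[B4] = OUT[B3] = {a: ⊤, b: ⊤, c: ⊤, d: -, e: ⊤, f: ⊤}
Applying B4's transfer function to that IN value gives OUT[B4] (row B4 above).

Answer: {a: +, b: ⊤, c: ⊤, d: -, e: ⊤, f: ⊤}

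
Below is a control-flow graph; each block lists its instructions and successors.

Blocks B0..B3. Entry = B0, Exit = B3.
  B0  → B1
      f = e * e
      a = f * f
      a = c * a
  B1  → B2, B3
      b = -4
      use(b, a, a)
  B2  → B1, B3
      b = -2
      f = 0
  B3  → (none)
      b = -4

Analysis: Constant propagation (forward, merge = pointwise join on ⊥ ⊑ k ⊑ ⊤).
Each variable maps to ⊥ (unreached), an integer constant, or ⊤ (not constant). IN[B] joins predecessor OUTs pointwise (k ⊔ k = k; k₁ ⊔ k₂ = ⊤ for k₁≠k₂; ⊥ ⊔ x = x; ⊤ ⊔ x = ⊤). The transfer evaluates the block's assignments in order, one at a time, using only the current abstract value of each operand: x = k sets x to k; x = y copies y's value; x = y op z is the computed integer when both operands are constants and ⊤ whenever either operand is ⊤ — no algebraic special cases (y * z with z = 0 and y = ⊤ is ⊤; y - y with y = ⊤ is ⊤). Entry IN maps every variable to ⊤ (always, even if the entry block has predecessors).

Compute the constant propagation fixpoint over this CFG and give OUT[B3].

Converged values:
  B0:  IN=(all ⊤)  OUT=(all ⊤)
  B1:  IN=(all ⊤)  OUT={b:-4; rest ⊤}
  B2:  IN={b:-4; rest ⊤}  OUT={b:-2, f:0; rest ⊤}
  B3:  IN=(all ⊤)  OUT={b:-4; rest ⊤}

Merge at B3: IN[B3] = OUT[B1] ⊔ OUT[B2] = {a: ⊤, b: ⊤, c: ⊤, d: ⊤, e: ⊤, f: ⊤}
Applying B3's transfer function to that IN value gives OUT[B3] (row B3 above).

Answer: {a: ⊤, b: -4, c: ⊤, d: ⊤, e: ⊤, f: ⊤}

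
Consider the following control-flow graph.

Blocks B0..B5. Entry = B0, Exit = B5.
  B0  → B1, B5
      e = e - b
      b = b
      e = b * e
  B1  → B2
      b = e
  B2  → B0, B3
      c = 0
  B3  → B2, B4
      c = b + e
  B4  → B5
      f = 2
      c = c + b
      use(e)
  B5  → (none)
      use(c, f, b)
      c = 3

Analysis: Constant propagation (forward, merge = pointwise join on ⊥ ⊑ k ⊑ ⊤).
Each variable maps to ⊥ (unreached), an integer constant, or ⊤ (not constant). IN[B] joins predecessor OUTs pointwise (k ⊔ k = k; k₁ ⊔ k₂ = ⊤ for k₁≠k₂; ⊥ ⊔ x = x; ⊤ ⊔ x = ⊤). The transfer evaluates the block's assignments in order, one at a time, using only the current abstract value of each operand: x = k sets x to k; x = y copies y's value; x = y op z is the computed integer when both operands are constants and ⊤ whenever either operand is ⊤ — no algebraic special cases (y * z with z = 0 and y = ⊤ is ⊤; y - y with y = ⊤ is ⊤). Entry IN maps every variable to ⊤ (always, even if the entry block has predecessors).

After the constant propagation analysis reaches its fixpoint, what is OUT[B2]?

Fixpoint table:
  B0:  IN=(all ⊤)  OUT=(all ⊤)
  B1:  IN=(all ⊤)  OUT=(all ⊤)
  B2:  IN=(all ⊤)  OUT={c:0; rest ⊤}
  B3:  IN={c:0; rest ⊤}  OUT=(all ⊤)
  B4:  IN=(all ⊤)  OUT={f:2; rest ⊤}
  B5:  IN=(all ⊤)  OUT={c:3; rest ⊤}

Merge at B2: IN[B2] = OUT[B1] ⊔ OUT[B3] = {a: ⊤, b: ⊤, c: ⊤, d: ⊤, e: ⊤, f: ⊤}
Applying B2's transfer function to that IN value gives OUT[B2] (row B2 above).

Answer: {a: ⊤, b: ⊤, c: 0, d: ⊤, e: ⊤, f: ⊤}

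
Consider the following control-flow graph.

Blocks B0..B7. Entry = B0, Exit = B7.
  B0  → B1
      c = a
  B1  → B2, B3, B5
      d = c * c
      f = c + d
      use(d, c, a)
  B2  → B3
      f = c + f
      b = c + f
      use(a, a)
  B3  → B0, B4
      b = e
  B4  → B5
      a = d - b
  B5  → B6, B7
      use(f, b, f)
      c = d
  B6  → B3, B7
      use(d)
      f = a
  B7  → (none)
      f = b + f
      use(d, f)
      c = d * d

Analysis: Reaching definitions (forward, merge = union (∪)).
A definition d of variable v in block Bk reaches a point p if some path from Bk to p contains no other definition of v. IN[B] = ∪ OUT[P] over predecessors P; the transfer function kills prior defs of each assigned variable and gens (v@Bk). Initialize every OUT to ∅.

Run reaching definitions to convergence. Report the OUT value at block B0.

Answer: {a@B4, b@B3, c@B0, d@B1, f@B1, f@B2, f@B6}

Trace:
Converged values:
  B0:   IN={a@B4, b@B3, c@B0, c@B5, d@B1, f@B1, f@B2, f@B6}   OUT={a@B4, b@B3, c@B0, d@B1, f@B1, f@B2, f@B6}
  B1:   IN={a@B4, b@B3, c@B0, d@B1, f@B1, f@B2, f@B6}   OUT={a@B4, b@B3, c@B0, d@B1, f@B1}
  B2:   IN={a@B4, b@B3, c@B0, d@B1, f@B1}   OUT={a@B4, b@B2, c@B0, d@B1, f@B2}
  B3:   IN={a@B4, b@B2, b@B3, c@B0, c@B5, d@B1, f@B1, f@B2, f@B6}   OUT={a@B4, b@B3, c@B0, c@B5, d@B1, f@B1, f@B2, f@B6}
  B4:   IN={a@B4, b@B3, c@B0, c@B5, d@B1, f@B1, f@B2, f@B6}   OUT={a@B4, b@B3, c@B0, c@B5, d@B1, f@B1, f@B2, f@B6}
  B5:   IN={a@B4, b@B3, c@B0, c@B5, d@B1, f@B1, f@B2, f@B6}   OUT={a@B4, b@B3, c@B5, d@B1, f@B1, f@B2, f@B6}
  B6:   IN={a@B4, b@B3, c@B5, d@B1, f@B1, f@B2, f@B6}   OUT={a@B4, b@B3, c@B5, d@B1, f@B6}
  B7:   IN={a@B4, b@B3, c@B5, d@B1, f@B1, f@B2, f@B6}   OUT={a@B4, b@B3, c@B7, d@B1, f@B7}

Merge at B0 (entry node, so the boundary value {} is joined with the incoming edge(s)): IN[B0] = {} ⊔ OUT[B3] = {a@B4, b@B3, c@B0, c@B5, d@B1, f@B1, f@B2, f@B6}
Applying B0's transfer function to that IN value gives OUT[B0] (row B0 above).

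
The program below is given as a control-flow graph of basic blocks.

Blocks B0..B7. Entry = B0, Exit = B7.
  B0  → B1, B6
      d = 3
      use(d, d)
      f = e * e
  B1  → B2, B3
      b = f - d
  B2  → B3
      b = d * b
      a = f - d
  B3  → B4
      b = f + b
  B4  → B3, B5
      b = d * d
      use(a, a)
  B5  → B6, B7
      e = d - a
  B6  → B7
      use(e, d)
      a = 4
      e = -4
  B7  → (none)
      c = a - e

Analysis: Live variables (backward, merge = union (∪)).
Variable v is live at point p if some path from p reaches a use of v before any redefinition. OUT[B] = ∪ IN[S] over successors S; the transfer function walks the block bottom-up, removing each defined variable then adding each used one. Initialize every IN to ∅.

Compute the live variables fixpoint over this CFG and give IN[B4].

Answer: {a, d, f}

Derivation:
Converged values:
  B0: | IN={a, e} | OUT={a, d, e, f}
  B1: | IN={a, d, f} | OUT={a, b, d, f}
  B2: | IN={b, d, f} | OUT={a, b, d, f}
  B3: | IN={a, b, d, f} | OUT={a, d, f}
  B4: | IN={a, d, f} | OUT={a, b, d, f}
  B5: | IN={a, d} | OUT={a, d, e}
  B6: | IN={d, e} | OUT={a, e}
  B7: | IN={a, e} | OUT={}

Merge at B4: OUT[B4] = IN[B3] ⊔ IN[B5] = {a, b, d, f}
Applying B4's transfer function to that OUT value gives IN[B4] (row B4 above).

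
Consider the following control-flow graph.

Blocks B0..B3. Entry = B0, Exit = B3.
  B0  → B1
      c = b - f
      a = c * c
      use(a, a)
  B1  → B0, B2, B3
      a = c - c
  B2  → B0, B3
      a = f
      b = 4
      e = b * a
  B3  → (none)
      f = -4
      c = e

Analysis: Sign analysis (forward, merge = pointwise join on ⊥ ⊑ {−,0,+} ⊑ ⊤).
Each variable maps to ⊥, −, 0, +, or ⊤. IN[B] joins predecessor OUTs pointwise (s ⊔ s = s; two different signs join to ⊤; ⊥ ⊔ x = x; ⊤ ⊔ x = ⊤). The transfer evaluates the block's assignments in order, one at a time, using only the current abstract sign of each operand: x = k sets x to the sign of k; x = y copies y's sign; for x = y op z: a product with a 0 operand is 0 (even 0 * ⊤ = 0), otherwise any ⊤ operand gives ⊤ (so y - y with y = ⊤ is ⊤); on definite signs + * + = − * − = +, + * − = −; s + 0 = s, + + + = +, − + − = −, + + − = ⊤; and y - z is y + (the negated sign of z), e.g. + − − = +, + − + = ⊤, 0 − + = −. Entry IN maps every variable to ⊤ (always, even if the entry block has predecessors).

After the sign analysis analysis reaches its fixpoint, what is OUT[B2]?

Per-block solution:
  B0: | IN=(all ⊤) | OUT=(all ⊤)
  B1: | IN=(all ⊤) | OUT=(all ⊤)
  B2: | IN=(all ⊤) | OUT={b:+; rest ⊤}
  B3: | IN=(all ⊤) | OUT={f:-; rest ⊤}

Merge at B2: IN[B2] = OUT[B1] = {a: ⊤, b: ⊤, c: ⊤, d: ⊤, e: ⊤, f: ⊤}
Applying B2's transfer function to that IN value gives OUT[B2] (row B2 above).

Answer: {a: ⊤, b: +, c: ⊤, d: ⊤, e: ⊤, f: ⊤}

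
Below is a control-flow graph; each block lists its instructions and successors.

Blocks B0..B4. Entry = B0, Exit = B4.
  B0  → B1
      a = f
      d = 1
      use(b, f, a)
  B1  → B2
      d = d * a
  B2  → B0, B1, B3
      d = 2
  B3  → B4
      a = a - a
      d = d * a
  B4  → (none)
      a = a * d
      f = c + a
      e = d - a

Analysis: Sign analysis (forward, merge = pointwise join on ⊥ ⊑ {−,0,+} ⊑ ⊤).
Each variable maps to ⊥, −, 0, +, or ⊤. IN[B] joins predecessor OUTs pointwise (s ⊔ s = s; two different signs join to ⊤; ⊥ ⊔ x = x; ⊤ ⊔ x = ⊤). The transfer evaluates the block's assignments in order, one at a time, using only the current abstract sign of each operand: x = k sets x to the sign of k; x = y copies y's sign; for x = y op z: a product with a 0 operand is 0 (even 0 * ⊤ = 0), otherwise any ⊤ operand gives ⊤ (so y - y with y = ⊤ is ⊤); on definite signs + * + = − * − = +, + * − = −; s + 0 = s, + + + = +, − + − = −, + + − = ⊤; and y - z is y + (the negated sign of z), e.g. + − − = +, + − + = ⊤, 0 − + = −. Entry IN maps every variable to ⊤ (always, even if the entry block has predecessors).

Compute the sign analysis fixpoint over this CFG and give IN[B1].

Answer: {a: ⊤, b: ⊤, c: ⊤, d: +, e: ⊤, f: ⊤}

Trace:
Fixpoint table:
  B0: | IN=(all ⊤) | OUT={d:+; rest ⊤}
  B1: | IN={d:+; rest ⊤} | OUT=(all ⊤)
  B2: | IN=(all ⊤) | OUT={d:+; rest ⊤}
  B3: | IN={d:+; rest ⊤} | OUT=(all ⊤)
  B4: | IN=(all ⊤) | OUT=(all ⊤)

Merge at B1: IN[B1] = OUT[B0] ⊔ OUT[B2] = {a: ⊤, b: ⊤, c: ⊤, d: +, e: ⊤, f: ⊤}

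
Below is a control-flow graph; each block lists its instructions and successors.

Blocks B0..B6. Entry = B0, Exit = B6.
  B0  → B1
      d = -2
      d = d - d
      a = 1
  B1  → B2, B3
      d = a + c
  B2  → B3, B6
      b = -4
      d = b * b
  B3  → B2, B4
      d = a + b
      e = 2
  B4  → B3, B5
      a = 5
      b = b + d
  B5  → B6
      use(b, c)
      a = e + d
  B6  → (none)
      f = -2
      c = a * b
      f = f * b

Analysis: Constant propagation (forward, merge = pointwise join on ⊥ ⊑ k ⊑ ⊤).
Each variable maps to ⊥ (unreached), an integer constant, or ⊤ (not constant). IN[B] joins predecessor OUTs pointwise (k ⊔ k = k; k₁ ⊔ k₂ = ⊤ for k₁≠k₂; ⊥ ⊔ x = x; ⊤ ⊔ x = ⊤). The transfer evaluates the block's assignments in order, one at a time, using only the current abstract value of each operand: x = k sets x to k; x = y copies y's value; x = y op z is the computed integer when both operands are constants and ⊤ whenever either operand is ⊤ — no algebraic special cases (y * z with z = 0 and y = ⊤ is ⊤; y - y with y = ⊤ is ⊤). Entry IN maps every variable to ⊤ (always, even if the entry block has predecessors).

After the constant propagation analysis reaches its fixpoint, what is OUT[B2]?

Answer: {a: ⊤, b: -4, c: ⊤, d: 16, e: ⊤, f: ⊤}

Trace:
Fixpoint table:
  B0: | IN=(all ⊤) | OUT={a:1, d:0; rest ⊤}
  B1: | IN={a:1, d:0; rest ⊤} | OUT={a:1; rest ⊤}
  B2: | IN=(all ⊤) | OUT={b:-4, d:16; rest ⊤}
  B3: | IN=(all ⊤) | OUT={e:2; rest ⊤}
  B4: | IN={e:2; rest ⊤} | OUT={a:5, e:2; rest ⊤}
  B5: | IN={a:5, e:2; rest ⊤} | OUT={e:2; rest ⊤}
  B6: | IN=(all ⊤) | OUT=(all ⊤)

Merge at B2: IN[B2] = OUT[B1] ⊔ OUT[B3] = {a: ⊤, b: ⊤, c: ⊤, d: ⊤, e: ⊤, f: ⊤}
Applying B2's transfer function to that IN value gives OUT[B2] (row B2 above).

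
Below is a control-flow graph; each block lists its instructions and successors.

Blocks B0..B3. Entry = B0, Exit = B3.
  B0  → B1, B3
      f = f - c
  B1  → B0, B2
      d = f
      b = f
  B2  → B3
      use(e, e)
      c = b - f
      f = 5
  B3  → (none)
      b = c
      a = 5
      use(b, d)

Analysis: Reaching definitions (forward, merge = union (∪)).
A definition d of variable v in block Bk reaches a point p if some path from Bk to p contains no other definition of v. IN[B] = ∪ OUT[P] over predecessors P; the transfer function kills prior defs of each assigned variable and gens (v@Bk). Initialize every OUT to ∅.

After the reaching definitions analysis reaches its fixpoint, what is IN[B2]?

Answer: {b@B1, d@B1, f@B0}

Derivation:
Per-block solution:
  B0:   IN={b@B1, d@B1, f@B0}   OUT={b@B1, d@B1, f@B0}
  B1:   IN={b@B1, d@B1, f@B0}   OUT={b@B1, d@B1, f@B0}
  B2:   IN={b@B1, d@B1, f@B0}   OUT={b@B1, c@B2, d@B1, f@B2}
  B3:   IN={b@B1, c@B2, d@B1, f@B0, f@B2}   OUT={a@B3, b@B3, c@B2, d@B1, f@B0, f@B2}

Merge at B2: IN[B2] = OUT[B1] = {b@B1, d@B1, f@B0}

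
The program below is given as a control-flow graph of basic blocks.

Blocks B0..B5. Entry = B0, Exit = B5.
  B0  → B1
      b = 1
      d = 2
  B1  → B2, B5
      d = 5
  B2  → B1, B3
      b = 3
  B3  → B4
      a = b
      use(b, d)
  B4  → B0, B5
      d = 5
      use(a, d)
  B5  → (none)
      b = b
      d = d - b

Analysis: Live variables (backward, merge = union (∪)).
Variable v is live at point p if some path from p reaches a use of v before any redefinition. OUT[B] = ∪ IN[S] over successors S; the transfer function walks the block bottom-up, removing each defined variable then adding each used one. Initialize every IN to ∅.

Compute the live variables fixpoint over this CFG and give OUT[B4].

Answer: {b, d}

Working:
Fixpoint table:
  B0:   IN={}   OUT={b}
  B1:   IN={b}   OUT={b, d}
  B2:   IN={d}   OUT={b, d}
  B3:   IN={b, d}   OUT={a, b}
  B4:   IN={a, b}   OUT={b, d}
  B5:   IN={b, d}   OUT={}

Merge at B4: OUT[B4] = IN[B0] ⊔ IN[B5] = {b, d}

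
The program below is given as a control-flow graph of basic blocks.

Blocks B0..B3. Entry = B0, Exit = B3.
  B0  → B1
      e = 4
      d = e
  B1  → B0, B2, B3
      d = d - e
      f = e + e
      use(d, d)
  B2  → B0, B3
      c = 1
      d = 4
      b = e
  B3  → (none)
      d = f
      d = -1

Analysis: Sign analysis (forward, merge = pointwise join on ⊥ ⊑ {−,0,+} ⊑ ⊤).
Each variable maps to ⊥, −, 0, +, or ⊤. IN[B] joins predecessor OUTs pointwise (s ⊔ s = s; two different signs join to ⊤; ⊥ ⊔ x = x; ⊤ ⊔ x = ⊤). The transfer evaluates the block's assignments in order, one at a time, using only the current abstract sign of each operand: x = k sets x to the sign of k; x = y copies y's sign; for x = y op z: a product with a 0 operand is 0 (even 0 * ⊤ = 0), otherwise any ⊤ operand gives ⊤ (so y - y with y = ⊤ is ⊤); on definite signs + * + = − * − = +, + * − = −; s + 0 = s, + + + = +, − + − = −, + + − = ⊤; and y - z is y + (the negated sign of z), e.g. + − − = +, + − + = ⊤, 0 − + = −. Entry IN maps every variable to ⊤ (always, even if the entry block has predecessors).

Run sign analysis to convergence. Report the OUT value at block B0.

Answer: {a: ⊤, b: ⊤, c: ⊤, d: +, e: +, f: ⊤}

Working:
Per-block solution:
  B0:  IN=(all ⊤)  OUT={d:+, e:+; rest ⊤}
  B1:  IN={d:+, e:+; rest ⊤}  OUT={e:+, f:+; rest ⊤}
  B2:  IN={e:+, f:+; rest ⊤}  OUT={b:+, c:+, d:+, e:+, f:+; rest ⊤}
  B3:  IN={e:+, f:+; rest ⊤}  OUT={d:-, e:+, f:+; rest ⊤}

Merge at B0 (entry node, so the boundary value (all ⊤) is joined with the incoming edge(s)): IN[B0] = (all ⊤) ⊔ OUT[B1] ⊔ OUT[B2] = {a: ⊤, b: ⊤, c: ⊤, d: ⊤, e: ⊤, f: ⊤}
Applying B0's transfer function to that IN value gives OUT[B0] (row B0 above).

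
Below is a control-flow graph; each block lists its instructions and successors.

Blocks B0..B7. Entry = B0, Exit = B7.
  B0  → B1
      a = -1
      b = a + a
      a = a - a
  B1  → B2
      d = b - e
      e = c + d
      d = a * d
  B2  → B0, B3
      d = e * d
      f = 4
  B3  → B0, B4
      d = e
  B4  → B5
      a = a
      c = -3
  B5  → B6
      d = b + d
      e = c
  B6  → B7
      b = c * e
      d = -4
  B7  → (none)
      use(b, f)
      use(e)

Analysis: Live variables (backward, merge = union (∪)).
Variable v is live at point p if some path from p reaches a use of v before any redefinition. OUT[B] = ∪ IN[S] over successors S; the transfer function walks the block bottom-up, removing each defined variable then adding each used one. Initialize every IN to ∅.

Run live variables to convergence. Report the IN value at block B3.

Per-block solution:
  B0:  IN={c, e}  OUT={a, b, c, e}
  B1:  IN={a, b, c, e}  OUT={a, b, c, d, e}
  B2:  IN={a, b, c, d, e}  OUT={a, b, c, e, f}
  B3:  IN={a, b, c, e, f}  OUT={a, b, c, d, e, f}
  B4:  IN={a, b, d, f}  OUT={b, c, d, f}
  B5:  IN={b, c, d, f}  OUT={c, e, f}
  B6:  IN={c, e, f}  OUT={b, e, f}
  B7:  IN={b, e, f}  OUT={}

Merge at B3: OUT[B3] = IN[B0] ⊔ IN[B4] = {a, b, c, d, e, f}
Applying B3's transfer function to that OUT value gives IN[B3] (row B3 above).

Answer: {a, b, c, e, f}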